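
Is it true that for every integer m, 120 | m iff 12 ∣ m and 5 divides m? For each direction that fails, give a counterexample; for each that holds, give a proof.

[⇐] This fails: take m = 60. Both 12 ∣ 60 and 5 ∣ 60, yet 60 is not a multiple of 120 (since 60 = 0·120 + 60), so 120 ∤ 60.

[⇒] If 120 ∣ m, write m = 120q. Since 120 = 10·12, m = 12·(10q), so 12 ∣ m; and since 120 = 24·5, m = 5·(24q), so 5 ∣ m.

(⇒) holds; (⇐) fails.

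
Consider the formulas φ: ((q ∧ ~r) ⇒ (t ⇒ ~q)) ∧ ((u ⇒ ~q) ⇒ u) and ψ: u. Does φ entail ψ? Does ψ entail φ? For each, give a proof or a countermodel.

Only the forward implication holds.

(←) This fails. Under q = T, r = F, u = T, t = T, the left side is false but the right side is true.

(→) Assume the antecedent. If u is true, u reduces to true regardless of the other variables. If u is false, the antecedent cannot hold. Either way u holds.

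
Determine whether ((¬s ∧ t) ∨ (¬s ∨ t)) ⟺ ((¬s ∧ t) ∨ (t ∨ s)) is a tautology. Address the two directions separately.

Forward direction. This fails. Under s = F, t = F, the left side is true but the right side is false.

Converse. This fails. Under s = T, t = F, the left side is false but the right side is true.

(⇒) fails and (⇐) fails.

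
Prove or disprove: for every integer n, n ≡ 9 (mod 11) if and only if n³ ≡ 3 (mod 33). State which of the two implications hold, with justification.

The forward direction fails; the converse holds.

[⇐] The residues r modulo 33 with r³ ≡ 3 (mod 33) are exactly {9}, and each is ≡ 9 (mod 11).

[⇒] This fails: take n = 20. Then 20 ≡ 9 (mod 11), but 20³ = 8000 ≡ 14 (mod 33), not 3.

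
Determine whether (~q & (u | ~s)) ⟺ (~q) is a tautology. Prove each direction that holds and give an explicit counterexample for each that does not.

(⇒) holds; (⇐) fails.

Forward direction. Assume the antecedent. If q is true, the antecedent cannot hold. If q is false, ~q reduces to true regardless of the other variables. Either way ~q holds.

Converse. This fails. Under q = F, u = F, s = T, the left side is false but the right side is true.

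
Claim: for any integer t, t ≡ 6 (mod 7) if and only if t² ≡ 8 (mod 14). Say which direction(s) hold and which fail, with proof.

Neither implication holds.

(→) This fails: take t = 13. Then 13 ≡ 6 (mod 7), but 13² = 169 ≡ 1 (mod 14), not 8.

(←) This fails: take t = 8. Then 8² = 64 ≡ 8 (mod 14), yet 8 ≡ 1 (mod 7), not 6.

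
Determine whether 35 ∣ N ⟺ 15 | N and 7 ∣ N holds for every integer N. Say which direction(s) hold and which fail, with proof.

(⟸) Suppose 15 ∣ N and 7 ∣ N. Any common multiple of 15 and 7 is a multiple of their lcm; here gcd(15, 7) = 1, so lcm(15, 7) = 15·7 = 105, so 105 ∣ N. Since 35 ∣ 105, it follows that 35 ∣ N.

(⟹) This fails: take N = 35. Certainly 35 ∣ 35, but 15 ∤ 35.

Not equivalent: only (⇐) holds.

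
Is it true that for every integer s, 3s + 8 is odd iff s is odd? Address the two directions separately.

Both directions hold; the statement is true.

(⇒) Suppose 3s + 8 is odd. Since 3 is odd, 3s and s have the same parity, so 3s + 8 ≡ s + 8 (mod 2). As 8 is even, 3s + 8 is odd exactly when s is odd. Thus s is odd.

(⇐) Conversely, suppose s is odd; write s = 2j + 1. Then 3s + 8 = 3·(2j + 1) + 8 = 2·3j + 11, which is odd.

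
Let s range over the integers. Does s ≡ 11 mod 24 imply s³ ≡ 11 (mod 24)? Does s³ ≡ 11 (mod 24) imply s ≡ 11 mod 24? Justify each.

Both implications hold.

(→) Suppose s ≡ 11 mod 24. Write s = 24j + 11. Then (24j + 11)³ = 13824j³ + 19008j² + 8712j + 1331 = 24(576j³ + 792j² + 363j + 55) + 11, so s³ ≡ 11 (mod 24).

(←) Conversely, suppose s³ ≡ 11 (mod 24). The only residue r in {0, …, 23} with r³ ≡ 11 (mod 24) is r = 11, so s ≡ 11 (mod 24).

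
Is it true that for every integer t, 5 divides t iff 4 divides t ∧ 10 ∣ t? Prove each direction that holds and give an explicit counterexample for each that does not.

Only the reverse direction holds.

Forward direction. This fails: take t = 5. Certainly 5 ∣ 5, but 4 ∤ 5.

Converse. Suppose 4 ∣ t and 10 ∣ t. Any common multiple of 4 and 10 is a multiple of their lcm; here lcm(4, 10) = 4·10/gcd(4, 10) = 40/2 = 20, so 20 ∣ t. Since 5 ∣ 20, it follows that 5 ∣ t.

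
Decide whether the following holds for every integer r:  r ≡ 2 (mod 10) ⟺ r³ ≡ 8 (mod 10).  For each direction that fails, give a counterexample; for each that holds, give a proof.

Both directions hold; the statement is true.

[⇐] Suppose r³ ≡ 8 (mod 10). The only residue r in {0, …, 9} with r³ ≡ 8 (mod 10) is r = 2, so r ≡ 2 (mod 10).

[⇒] Suppose r ≡ 2 (mod 10). Write r = 10j + 2. Then (10j + 2)³ = 1000j³ + 600j² + 120j + 8 = 10(100j³ + 60j² + 12j) + 8, so r³ ≡ 8 (mod 10).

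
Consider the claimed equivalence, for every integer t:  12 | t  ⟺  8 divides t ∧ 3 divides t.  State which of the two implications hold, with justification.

Forward direction. This fails: take t = 12. Certainly 12 ∣ 12, but 8 ∤ 12.

Converse. Suppose 8 ∣ t and 3 ∣ t. Any common multiple of 8 and 3 is a multiple of their lcm; here gcd(8, 3) = 1, so lcm(8, 3) = 8·3 = 24, so 24 ∣ t. Since 12 ∣ 24, it follows that 12 ∣ t.

Only the converse holds.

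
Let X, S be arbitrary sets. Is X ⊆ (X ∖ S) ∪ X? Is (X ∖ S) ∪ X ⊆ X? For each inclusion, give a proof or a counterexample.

Both inclusions hold; the sets are equal.

(⟹) Let x ∈ X. Then either x ∈ X and x ∉ S; or x ∈ X ∩ S. In each case x ∈ (X ∖ S) ∪ X, so X ⊆ (X ∖ S) ∪ X.

(⟸) Let x ∈ (X ∖ S) ∪ X. Then either x ∈ X and x ∉ S; or x ∈ X ∩ S. In each case x ∈ X, so (X ∖ S) ∪ X ⊆ X.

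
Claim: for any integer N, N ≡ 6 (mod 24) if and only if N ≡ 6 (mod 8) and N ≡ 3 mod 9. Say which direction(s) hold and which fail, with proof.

The forward direction fails; the converse holds.

Forward direction. This fails: N = 54 gives 54 ≡ 6 (mod 24) but 54 ≡ 0 (mod 9), so the conjunction on the right does not hold.

Converse. If N ≡ 6 (mod 8) and N ≡ 3 (mod 9), then by the Chinese remainder theorem N ≡ 30 (mod 72). Since 30 ≡ 6 (mod 24) and 24 ∣ 72, we get N ≡ 6 (mod 24).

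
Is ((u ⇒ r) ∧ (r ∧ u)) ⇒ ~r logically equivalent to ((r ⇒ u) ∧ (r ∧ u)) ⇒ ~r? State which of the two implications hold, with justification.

Both directions hold.

(→) Assume the antecedent. If u is true, the antecedent forces (u = T, r = F), and ((r ⇒ u) ∧ (r ∧ u)) ⇒ ~r holds there. If u is false, ((r ⇒ u) ∧ (r ∧ u)) ⇒ ~r reduces to true regardless of the other variables. Either way ((r ⇒ u) ∧ (r ∧ u)) ⇒ ~r holds.

(←) Assume the antecedent. If u is true, the antecedent forces (u = T, r = F), and ((u ⇒ r) ∧ (r ∧ u)) ⇒ ~r holds there. If u is false, ((u ⇒ r) ∧ (r ∧ u)) ⇒ ~r reduces to true regardless of the other variables. Either way ((u ⇒ r) ∧ (r ∧ u)) ⇒ ~r holds.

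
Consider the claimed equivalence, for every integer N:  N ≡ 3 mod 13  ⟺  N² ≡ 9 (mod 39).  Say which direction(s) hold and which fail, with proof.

Neither implication holds.

(⇒) This fails: take N = 16. Then 16 ≡ 3 (mod 13), but 16² = 256 ≡ 22 (mod 39), not 9.

(⇐) This fails: take N = 36. Then 36² = 1296 ≡ 9 (mod 39), yet 36 ≡ 10 (mod 13), not 3.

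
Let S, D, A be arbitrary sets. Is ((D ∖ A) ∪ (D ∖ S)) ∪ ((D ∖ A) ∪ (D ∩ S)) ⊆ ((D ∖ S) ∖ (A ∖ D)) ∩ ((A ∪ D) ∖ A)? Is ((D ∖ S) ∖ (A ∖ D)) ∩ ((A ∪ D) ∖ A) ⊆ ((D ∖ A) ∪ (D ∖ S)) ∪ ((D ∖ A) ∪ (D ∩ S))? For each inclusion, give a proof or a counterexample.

(⟹) This inclusion fails. Take S = {1}, D = {1}, A = ∅; then 1 ∈ ((D ∖ A) ∪ (D ∖ S)) ∪ ((D ∖ A) ∪ (D ∩ S)) but 1 ∉ ((D ∖ S) ∖ (A ∖ D)) ∩ ((A ∪ D) ∖ A).

(⟸) Let x ∈ ((D ∖ S) ∖ (A ∖ D)) ∩ ((A ∪ D) ∖ A). Then x ∈ D and x ∉ S, A, from which x ∈ ((D ∖ A) ∪ (D ∖ S)) ∪ ((D ∖ A) ∪ (D ∩ S)).

Only the reverse inclusion holds.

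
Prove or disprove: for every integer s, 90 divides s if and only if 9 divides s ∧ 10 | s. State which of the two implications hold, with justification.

Both directions hold.

(→) If 90 ∣ s, write s = 90q. Since 90 = 10·9, s = 9·(10q), so 9 ∣ s; and since 90 = 9·10, s = 10·(9q), so 10 ∣ s.

(←) Suppose 9 ∣ s and 10 ∣ s. Any common multiple of 9 and 10 is a multiple of their lcm; here gcd(9, 10) = 1, so lcm(9, 10) = 9·10 = 90, so 90 ∣ s.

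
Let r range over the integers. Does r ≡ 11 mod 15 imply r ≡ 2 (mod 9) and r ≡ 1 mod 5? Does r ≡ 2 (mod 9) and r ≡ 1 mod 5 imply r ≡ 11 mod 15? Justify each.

Forward direction. This fails: r = 41 gives 41 ≡ 11 (mod 15) but 41 ≡ 5 (mod 9), so the conjunction on the right does not hold.

Converse. If r ≡ 2 (mod 9) and r ≡ 1 (mod 5), then by the Chinese remainder theorem r ≡ 11 (mod 45). Since 11 ≡ 11 (mod 15) and 15 ∣ 45, we get r ≡ 11 (mod 15).

Not equivalent: only (⇐) holds.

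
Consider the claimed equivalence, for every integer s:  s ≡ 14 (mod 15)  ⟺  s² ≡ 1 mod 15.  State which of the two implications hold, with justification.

Not equivalent: only (⇒) holds.

(⇒) Suppose s ≡ 14 (mod 15). Write s = 15j + 14. Then (15j + 14)² = 225j² + 420j + 196 = 15(15j² + 28j + 13) + 1, so s² ≡ 1 (mod 15).

(⇐) This fails: take s = 1. Then 1² = 1 ≡ 1 (mod 15), yet 1 ≡ 1 (mod 15), not 14.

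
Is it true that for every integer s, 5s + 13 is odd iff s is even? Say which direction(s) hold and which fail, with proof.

Both implications hold.

[⇐] Suppose s is even; write s = 2j. Then 5s + 13 = 5·(2j) + 13 = 2·5j + 13, which is odd.

[⇒] Suppose 5s + 13 is odd. Since 5 is odd, 5s and s have the same parity, so 5s + 13 ≡ s + 13 (mod 2). As 13 is odd, 5s + 13 is odd exactly when s is even. Thus s is even.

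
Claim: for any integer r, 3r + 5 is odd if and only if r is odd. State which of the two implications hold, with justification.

Neither direction holds.

Forward direction. This fails: r = 0 gives 3r + 5 = 5, which is odd, but 0 is even, not odd.

Converse. This also fails: r = 7 is odd, but 3r + 5 = 26 is even, not odd.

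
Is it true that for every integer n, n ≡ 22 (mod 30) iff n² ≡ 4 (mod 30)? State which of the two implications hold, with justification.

Only the forward implication holds.

[⇐] This fails: take n = 2. Then 2² = 4 ≡ 4 (mod 30), yet 2 ≡ 2 (mod 30), not 22.

[⇒] Suppose n ≡ 22 (mod 30). Write n = 30j + 22. Then (30j + 22)² = 900j² + 1320j + 484 = 30(30j² + 44j + 16) + 4, so n² ≡ 4 (mod 30).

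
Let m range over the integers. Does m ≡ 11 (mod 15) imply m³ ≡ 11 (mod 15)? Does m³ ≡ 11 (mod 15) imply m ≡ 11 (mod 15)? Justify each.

Forward direction. Suppose m ≡ 11 (mod 15). Write m = 15j + 11. Then (15j + 11)³ = 3375j³ + 7425j² + 5445j + 1331 = 15(225j³ + 495j² + 363j + 88) + 11, so m³ ≡ 11 (mod 15).

Converse. Suppose m³ ≡ 11 (mod 15). The only residue r in {0, …, 14} with r³ ≡ 11 (mod 15) is r = 11, so m ≡ 11 (mod 15).

The biconditional holds.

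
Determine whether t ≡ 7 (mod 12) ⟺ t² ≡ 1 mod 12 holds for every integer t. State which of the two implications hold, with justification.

(→) Suppose t ≡ 7 (mod 12). Write t = 12j + 7. Then (12j + 7)² = 144j² + 168j + 49 = 12(12j² + 14j + 4) + 1, so t² ≡ 1 (mod 12).

(←) This fails: take t = 1. Then 1² = 1 ≡ 1 (mod 12), yet 1 ≡ 1 (mod 12), not 7.

(⇒) holds; (⇐) fails.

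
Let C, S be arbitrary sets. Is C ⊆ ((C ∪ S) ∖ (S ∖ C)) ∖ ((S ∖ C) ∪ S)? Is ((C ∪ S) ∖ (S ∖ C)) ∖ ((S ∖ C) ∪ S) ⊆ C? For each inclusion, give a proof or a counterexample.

Forward inclusion. This inclusion fails. Take C = {1}, S = {1}; then 1 ∈ C but 1 ∉ ((C ∪ S) ∖ (S ∖ C)) ∖ ((S ∖ C) ∪ S).

Reverse inclusion. Let x ∈ ((C ∪ S) ∖ (S ∖ C)) ∖ ((S ∖ C) ∪ S). Then x ∈ C and x ∉ S, from which x ∈ C.

(⊆) fails; (⊇) holds.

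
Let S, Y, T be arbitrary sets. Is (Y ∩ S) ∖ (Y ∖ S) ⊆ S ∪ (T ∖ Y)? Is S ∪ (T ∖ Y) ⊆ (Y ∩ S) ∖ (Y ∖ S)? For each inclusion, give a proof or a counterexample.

(⟹) Let x ∈ (Y ∩ S) ∖ (Y ∖ S). Then either x ∈ S ∩ Y and x ∉ T; or x ∈ S ∩ Y ∩ T. In each case x ∈ S ∪ (T ∖ Y), so (Y ∩ S) ∖ (Y ∖ S) ⊆ S ∪ (T ∖ Y).

(⟸) This inclusion fails. Take S = {1}, Y = ∅, T = ∅; then 1 ∈ S ∪ (T ∖ Y) but 1 ∉ (Y ∩ S) ∖ (Y ∖ S).

The sets are not equal: only the forward inclusion holds.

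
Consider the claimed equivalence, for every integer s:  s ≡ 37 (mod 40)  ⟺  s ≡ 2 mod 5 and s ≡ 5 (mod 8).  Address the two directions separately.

Equivalent; both directions hold.

(⇒) Suppose s ≡ 37 (mod 40); write s = 40j + 37. Since 5 ∣ 40, reducing mod 5 gives s ≡ 37 ≡ 2 (mod 5); since 8 ∣ 40, reducing mod 8 gives s ≡ 37 ≡ 5 (mod 8).

(⇐) Conversely, if s ≡ 2 (mod 5) and s ≡ 5 (mod 8), then by the Chinese remainder theorem s ≡ 37 (mod 40). This is exactly s ≡ 37 (mod 40).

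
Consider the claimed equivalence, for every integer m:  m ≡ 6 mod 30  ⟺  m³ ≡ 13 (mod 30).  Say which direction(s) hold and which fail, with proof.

(⇒) This fails: take m = 6. Then 6 ≡ 6 (mod 30), but 6³ = 216 ≡ 6 (mod 30), not 13.

(⇐) This fails: take m = 7. Then 7³ = 343 ≡ 13 (mod 30), yet 7 ≡ 7 (mod 30), not 6.

Both directions fail.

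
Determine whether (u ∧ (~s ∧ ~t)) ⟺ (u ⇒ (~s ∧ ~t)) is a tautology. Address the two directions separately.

Forward direction. Assume the antecedent. If t is true, the antecedent cannot hold. If t is false, the antecedent forces (t = F, u = T, s = F), and u ⇒ (~s ∧ ~t) holds there. Either way u ⇒ (~s ∧ ~t) holds.

Converse. This fails. Under t = F, u = F, s = F, the left side is false but the right side is true.

Only the forward implication holds.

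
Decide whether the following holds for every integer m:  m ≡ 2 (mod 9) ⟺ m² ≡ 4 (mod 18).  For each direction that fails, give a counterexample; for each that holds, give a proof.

(→) This fails: take m = 11. Then 11 ≡ 2 (mod 9), but 11² = 121 ≡ 13 (mod 18), not 4.

(←) This fails: take m = 16. Then 16² = 256 ≡ 4 (mod 18), yet 16 ≡ 7 (mod 9), not 2.

Both directions fail.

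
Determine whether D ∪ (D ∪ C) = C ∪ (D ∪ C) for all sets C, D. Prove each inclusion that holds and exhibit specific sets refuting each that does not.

Reverse inclusion. Let x ∈ C ∪ (D ∪ C). Then either x ∈ C and x ∉ D; or x ∈ D and x ∉ C; or x ∈ C ∩ D. In each case x ∈ D ∪ (D ∪ C), so C ∪ (D ∪ C) ⊆ D ∪ (D ∪ C).

Forward inclusion. Let x ∈ D ∪ (D ∪ C). Then either x ∈ C and x ∉ D; or x ∈ D and x ∉ C; or x ∈ C ∩ D. In each case x ∈ C ∪ (D ∪ C), so D ∪ (D ∪ C) ⊆ C ∪ (D ∪ C).

The two sets are equal.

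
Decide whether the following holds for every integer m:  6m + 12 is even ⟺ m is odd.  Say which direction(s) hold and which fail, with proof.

Forward direction. This fails: take m = 6. Then 6m + 12 = 48, which is even, yet m = 6 is even, not odd.

Converse. Suppose m is odd. Since 6 is even, 6m is even for every m, so 6m + 12 has the same parity as 12, which is even. Hence 6m + 12 is even.

Only the converse holds.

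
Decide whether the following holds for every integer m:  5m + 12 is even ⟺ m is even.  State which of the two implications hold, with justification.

(→) Suppose 5m + 12 is even. Since 5 is odd, 5m and m have the same parity, so 5m + 12 ≡ m + 12 (mod 2). As 12 is even, 5m + 12 is even exactly when m is even. Thus m is even.

(←) Conversely, suppose m is even; write m = 2j. Then 5m + 12 = 5·(2j) + 12 = 2·5j + 12, which is even.

Both implications hold.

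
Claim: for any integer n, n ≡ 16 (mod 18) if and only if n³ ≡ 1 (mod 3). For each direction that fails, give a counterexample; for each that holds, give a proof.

(→) Suppose n ≡ 16 (mod 18). Then n³ ≡ 16³ = 4096 (mod 18), and since 3 ∣ 18, also n³ ≡ 1 (mod 3).

(←) This fails: take n = 1. Then 1³ = 1 ≡ 1 (mod 3), yet 1 ≡ 1 (mod 18), not 16.

Only the forward direction holds.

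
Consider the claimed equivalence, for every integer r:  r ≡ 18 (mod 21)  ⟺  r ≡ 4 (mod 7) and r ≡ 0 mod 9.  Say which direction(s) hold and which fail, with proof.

(⟸) If r ≡ 4 (mod 7) and r ≡ 0 (mod 9), then by the Chinese remainder theorem r ≡ 18 (mod 63). Since 18 ≡ 18 (mod 21) and 21 ∣ 63, we get r ≡ 18 (mod 21).

(⟹) This fails: r = 60 gives 60 ≡ 18 (mod 21) but 60 ≡ 6 (mod 9), so the conjunction on the right does not hold.

Only the reverse direction holds.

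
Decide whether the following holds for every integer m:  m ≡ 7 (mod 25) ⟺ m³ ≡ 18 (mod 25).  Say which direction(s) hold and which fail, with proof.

(⟹) Suppose m ≡ 7 (mod 25). Write m = 25j + 7. Then (25j + 7)³ = 15625j³ + 13125j² + 3675j + 343 = 25(625j³ + 525j² + 147j + 13) + 18, so m³ ≡ 18 (mod 25).

(⟸) Conversely, suppose m³ ≡ 18 (mod 25). The only residue r in {0, …, 24} with r³ ≡ 18 (mod 25) is r = 7, so m ≡ 7 (mod 25).

Both directions hold.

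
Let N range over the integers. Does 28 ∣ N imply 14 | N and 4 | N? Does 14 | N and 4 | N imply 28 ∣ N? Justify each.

(←) Suppose 14 ∣ N and 4 ∣ N. Any common multiple of 14 and 4 is a multiple of their lcm; here lcm(14, 4) = 14·4/gcd(14, 4) = 56/2 = 28, so 28 ∣ N.

(→) If 28 ∣ N, write N = 28q. Since 28 = 2·14, N = 14·(2q), so 14 ∣ N; and since 28 = 7·4, N = 4·(7q), so 4 ∣ N.

Equivalent; both directions hold.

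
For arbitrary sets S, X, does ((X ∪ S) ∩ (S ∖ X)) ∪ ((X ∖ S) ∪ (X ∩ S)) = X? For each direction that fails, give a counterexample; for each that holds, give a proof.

(⊆) This inclusion fails. Take S = {1}, X = ∅; then 1 ∈ ((X ∪ S) ∩ (S ∖ X)) ∪ ((X ∖ S) ∪ (X ∩ S)) but 1 ∉ X.

(⊇) Let x ∈ X. Then either x ∈ X and x ∉ S; or x ∈ S ∩ X. In each case x ∈ ((X ∪ S) ∩ (S ∖ X)) ∪ ((X ∖ S) ∪ (X ∩ S)), so X ⊆ ((X ∪ S) ∩ (S ∖ X)) ∪ ((X ∖ S) ∪ (X ∩ S)).

The sets are not equal: only the reverse inclusion holds.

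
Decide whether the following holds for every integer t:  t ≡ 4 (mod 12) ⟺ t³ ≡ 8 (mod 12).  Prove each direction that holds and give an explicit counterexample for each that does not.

Neither implication holds.

Forward direction. This fails: take t = 4. Then 4 ≡ 4 (mod 12), but 4³ = 64 ≡ 4 (mod 12), not 8.

Converse. This fails: take t = 2. Then 2³ = 8 ≡ 8 (mod 12), yet 2 ≡ 2 (mod 12), not 4.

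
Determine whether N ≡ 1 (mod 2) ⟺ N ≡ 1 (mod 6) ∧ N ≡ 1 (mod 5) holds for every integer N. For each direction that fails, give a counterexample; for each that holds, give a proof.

(→) This fails: N = 3 gives 3 ≡ 1 (mod 2) but 3 ≡ 3 (mod 6), so the conjunction on the right does not hold.

(←) Conversely, if N ≡ 1 (mod 6) and N ≡ 1 (mod 5), then by the Chinese remainder theorem N ≡ 1 (mod 30). Since 1 ≡ 1 (mod 2) and 2 ∣ 30, we get N ≡ 1 (mod 2).

Only the converse holds.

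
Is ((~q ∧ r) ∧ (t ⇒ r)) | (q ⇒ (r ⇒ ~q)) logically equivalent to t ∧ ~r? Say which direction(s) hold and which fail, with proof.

Only the reverse direction holds.

Forward direction. This fails. Under t = F, q = F, r = F, the left side is true but the right side is false.

Converse. Assume the antecedent. If t is true, the antecedent forces (t = T, q = F, r = F) or (t = T, q = T, r = F), and the consequent holds there. If t is false, the antecedent cannot hold. Either way the consequent holds.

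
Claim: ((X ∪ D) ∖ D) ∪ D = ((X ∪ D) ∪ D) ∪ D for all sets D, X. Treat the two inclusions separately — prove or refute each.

The two sets are equal.

Forward inclusion. Let x ∈ ((X ∪ D) ∖ D) ∪ D. Then either x ∈ D and x ∉ X; or x ∈ X and x ∉ D; or x ∈ D ∩ X. In each case x ∈ ((X ∪ D) ∪ D) ∪ D, so ((X ∪ D) ∖ D) ∪ D ⊆ ((X ∪ D) ∪ D) ∪ D.

Reverse inclusion. Let x ∈ ((X ∪ D) ∪ D) ∪ D. Then either x ∈ D and x ∉ X; or x ∈ X and x ∉ D; or x ∈ D ∩ X. In each case x ∈ ((X ∪ D) ∖ D) ∪ D, so ((X ∪ D) ∪ D) ∪ D ⊆ ((X ∪ D) ∖ D) ∪ D.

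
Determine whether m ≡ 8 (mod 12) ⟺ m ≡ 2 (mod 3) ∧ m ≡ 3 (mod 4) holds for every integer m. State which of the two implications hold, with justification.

Both directions fail.

(→) This fails: m = 8 gives 8 ≡ 8 (mod 12) but 8 ≡ 0 (mod 4), so the conjunction on the right does not hold.

(←) This fails: m = 11 satisfies both congruences on the right (11 ≡ 2 mod 3 and 11 ≡ 3 mod 4) yet 11 ≡ 11 (mod 12), not 8.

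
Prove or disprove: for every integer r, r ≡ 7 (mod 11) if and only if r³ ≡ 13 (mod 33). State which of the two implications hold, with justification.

(⇒) fails; (⇐) holds.

(→) This fails: take r = 18. Then 18 ≡ 7 (mod 11), but 18³ = 5832 ≡ 24 (mod 33), not 13.

(←) Conversely, the residues r modulo 33 with r³ ≡ 13 (mod 33) are exactly {7}, and each is ≡ 7 (mod 11).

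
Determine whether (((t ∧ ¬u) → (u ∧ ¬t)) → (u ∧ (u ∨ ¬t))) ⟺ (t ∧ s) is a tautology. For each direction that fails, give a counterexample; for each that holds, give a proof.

Converse. Assume the antecedent. If t is true, the consequent reduces to true regardless of the other variables. If t is false, the antecedent cannot hold. Either way the consequent holds.

Forward direction. This fails. Under t = T, s = F, u = F, the left side is true but the right side is false.

(⇒) fails; (⇐) holds.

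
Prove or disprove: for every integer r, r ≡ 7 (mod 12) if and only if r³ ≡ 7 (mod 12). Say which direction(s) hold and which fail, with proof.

The biconditional holds.

(⇒) Suppose r ≡ 7 (mod 12). Write r = 12j + 7. Then (12j + 7)³ = 1728j³ + 3024j² + 1764j + 343 = 12(144j³ + 252j² + 147j + 28) + 7, so r³ ≡ 7 (mod 12).

(⇐) For the converse, argue contrapositively. If r ≢ 7 (mod 12), then r is congruent to one of 0, 1, 2, 3, 4, 5, 6, 8, 9, 10, 11 modulo 12, and these give r³ ≡ 0, 1, 8, 3, 4, 5, 0, 8, 9, 4, 11 respectively — never 7.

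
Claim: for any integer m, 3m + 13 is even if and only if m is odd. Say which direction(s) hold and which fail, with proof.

Both directions hold.

(⟹) Suppose 3m + 13 is even. Since 3 is odd, 3m and m have the same parity, so 3m + 13 ≡ m + 13 (mod 2). As 13 is odd, 3m + 13 is even exactly when m is odd. Thus m is odd.

(⟸) Conversely, suppose m is odd; write m = 2j + 1. Then 3m + 13 = 3·(2j + 1) + 13 = 2·3j + 16, which is even.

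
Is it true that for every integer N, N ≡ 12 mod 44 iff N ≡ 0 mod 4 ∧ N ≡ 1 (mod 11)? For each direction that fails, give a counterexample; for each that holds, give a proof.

(⟸) If N ≡ 0 (mod 4) and N ≡ 1 (mod 11), then by the Chinese remainder theorem N ≡ 12 (mod 44). This is exactly N ≡ 12 (mod 44).

(⟹) Suppose N ≡ 12 (mod 44); write N = 44j + 12. Since 4 ∣ 44, reducing mod 4 gives N ≡ 12 ≡ 0 (mod 4); since 11 ∣ 44, reducing mod 11 gives N ≡ 12 ≡ 1 (mod 11).

The biconditional holds.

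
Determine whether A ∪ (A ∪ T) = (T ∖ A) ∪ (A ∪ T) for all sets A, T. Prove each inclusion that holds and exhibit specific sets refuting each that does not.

(⟹) Let x ∈ A ∪ (A ∪ T). Then either x ∈ A and x ∉ T; or x ∈ T and x ∉ A; or x ∈ A ∩ T. In each case x ∈ (T ∖ A) ∪ (A ∪ T), so A ∪ (A ∪ T) ⊆ (T ∖ A) ∪ (A ∪ T).

(⟸) Let x ∈ (T ∖ A) ∪ (A ∪ T). Then either x ∈ A and x ∉ T; or x ∈ T and x ∉ A; or x ∈ A ∩ T. In each case x ∈ A ∪ (A ∪ T), so (T ∖ A) ∪ (A ∪ T) ⊆ A ∪ (A ∪ T).

Both inclusions hold; the sets are equal.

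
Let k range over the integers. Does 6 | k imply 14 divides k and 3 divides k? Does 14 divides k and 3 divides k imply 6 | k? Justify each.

(⇐) Suppose 14 ∣ k and 3 ∣ k. Any common multiple of 14 and 3 is a multiple of their lcm; here gcd(14, 3) = 1, so lcm(14, 3) = 14·3 = 42, so 42 ∣ k. Since 6 ∣ 42, it follows that 6 ∣ k.

(⇒) This fails: take k = 6. Certainly 6 ∣ 6, but 14 ∤ 6.

Not equivalent: only (⇐) holds.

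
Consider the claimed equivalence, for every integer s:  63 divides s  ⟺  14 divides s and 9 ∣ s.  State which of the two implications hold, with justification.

(⟸) Suppose 14 ∣ s and 9 ∣ s. Any common multiple of 14 and 9 is a multiple of their lcm; here gcd(14, 9) = 1, so lcm(14, 9) = 14·9 = 126, so 126 ∣ s. Since 63 ∣ 126, it follows that 63 ∣ s.

(⟹) This fails: take s = 63. Certainly 63 ∣ 63, but 14 ∤ 63.

Only the converse holds.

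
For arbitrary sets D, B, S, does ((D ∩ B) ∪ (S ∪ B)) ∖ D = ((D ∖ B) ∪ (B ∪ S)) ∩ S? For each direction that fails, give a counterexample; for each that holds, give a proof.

(⊆) This inclusion fails. Take D = ∅, B = {1}, S = ∅; then 1 ∈ ((D ∩ B) ∪ (S ∪ B)) ∖ D but 1 ∉ ((D ∖ B) ∪ (B ∪ S)) ∩ S.

(⊇) This inclusion fails. Take D = {1}, B = ∅, S = {1}; then 1 ∈ ((D ∖ B) ∪ (B ∪ S)) ∩ S but 1 ∉ ((D ∩ B) ∪ (S ∪ B)) ∖ D.

(⊆) fails and (⊇) fails.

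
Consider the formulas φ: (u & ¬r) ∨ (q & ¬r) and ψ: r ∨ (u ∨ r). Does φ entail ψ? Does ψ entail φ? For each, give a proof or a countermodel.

Neither implication holds.

[⇒] This fails. Under r = F, q = T, u = F, the left side is true but the right side is false.

[⇐] This fails. Under r = T, q = F, u = F, the left side is false but the right side is true.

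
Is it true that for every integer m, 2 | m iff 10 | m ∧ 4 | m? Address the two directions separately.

Only the reverse direction holds.

Converse. Suppose 10 ∣ m and 4 ∣ m. Any common multiple of 10 and 4 is a multiple of their lcm; here lcm(10, 4) = 10·4/gcd(10, 4) = 40/2 = 20, so 20 ∣ m. Since 2 ∣ 20, it follows that 2 ∣ m.

Forward direction. This fails: take m = 2. Certainly 2 ∣ 2, but 10 ∤ 2.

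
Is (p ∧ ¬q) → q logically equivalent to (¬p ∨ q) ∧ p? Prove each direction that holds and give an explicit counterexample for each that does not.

(→) This fails. Under p = F, q = F, the left side is true but the right side is false.

(←) Assume the antecedent. If p is true, the antecedent forces (p = T, q = T), and (p ∧ ¬q) → q holds there. If p is false, the antecedent cannot hold. Either way (p ∧ ¬q) → q holds.

The forward direction fails; the converse holds.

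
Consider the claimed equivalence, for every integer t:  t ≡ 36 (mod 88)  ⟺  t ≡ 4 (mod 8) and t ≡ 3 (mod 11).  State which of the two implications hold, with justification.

Both directions hold; the statement is true.

[⇒] Suppose t ≡ 36 (mod 88); write t = 88j + 36. Since 8 ∣ 88, reducing mod 8 gives t ≡ 36 ≡ 4 (mod 8); since 11 ∣ 88, reducing mod 11 gives t ≡ 36 ≡ 3 (mod 11).

[⇐] Conversely, if t ≡ 4 (mod 8) and t ≡ 3 (mod 11), then by the Chinese remainder theorem t ≡ 36 (mod 88). This is exactly t ≡ 36 (mod 88).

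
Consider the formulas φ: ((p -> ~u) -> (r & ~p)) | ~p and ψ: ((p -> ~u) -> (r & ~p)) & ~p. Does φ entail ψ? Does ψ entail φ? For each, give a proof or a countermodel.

(⇒) fails; (⇐) holds.

(→) This fails. Under p = F, u = F, r = F, the left side is true but the right side is false.

(←) Assume the antecedent. If p is true, the antecedent cannot hold. If p is false, ((p -> ~u) -> (r & ~p)) | ~p reduces to true regardless of the other variables. Either way ((p -> ~u) -> (r & ~p)) | ~p holds.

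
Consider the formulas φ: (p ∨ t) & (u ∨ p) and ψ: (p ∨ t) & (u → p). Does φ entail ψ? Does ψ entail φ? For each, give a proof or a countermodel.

Neither direction holds.

Forward direction. This fails. Under p = F, t = T, u = T, the left side is true but the right side is false.

Converse. This fails. Under p = F, t = T, u = F, the left side is false but the right side is true.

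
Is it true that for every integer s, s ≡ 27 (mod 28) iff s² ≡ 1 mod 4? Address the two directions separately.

Only the forward implication holds.

Forward direction. Suppose s ≡ 27 (mod 28). Then s² ≡ 27² = 729 (mod 28), and since 4 ∣ 28, also s² ≡ 1 (mod 4).

Converse. This fails: take s = 1. Then 1² = 1 ≡ 1 (mod 4), yet 1 ≡ 1 (mod 28), not 27.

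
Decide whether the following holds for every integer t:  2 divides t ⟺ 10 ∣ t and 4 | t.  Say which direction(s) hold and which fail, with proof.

(⇒) fails; (⇐) holds.

[⇐] Suppose 10 ∣ t and 4 ∣ t. Any common multiple of 10 and 4 is a multiple of their lcm; here lcm(10, 4) = 10·4/gcd(10, 4) = 40/2 = 20, so 20 ∣ t. Since 2 ∣ 20, it follows that 2 ∣ t.

[⇒] This fails: take t = 2. Certainly 2 ∣ 2, but 10 ∤ 2.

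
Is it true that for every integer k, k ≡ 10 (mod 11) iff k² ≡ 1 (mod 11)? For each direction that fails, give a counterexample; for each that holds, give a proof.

(⇒) Suppose k ≡ 10 (mod 11). Write k = 11j + 10. Then (11j + 10)² = 121j² + 220j + 100 = 11(11j² + 20j + 9) + 1, so k² ≡ 1 (mod 11).

(⇐) This fails: take k = 1. Then 1² = 1 ≡ 1 (mod 11), yet 1 ≡ 1 (mod 11), not 10.

(⇒) holds; (⇐) fails.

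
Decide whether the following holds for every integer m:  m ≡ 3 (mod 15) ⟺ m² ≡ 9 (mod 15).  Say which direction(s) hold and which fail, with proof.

(→) Suppose m ≡ 3 (mod 15). Write m = 15j + 3. Then (15j + 3)² = 225j² + 90j + 9 = 15(15j² + 6j) + 9, so m² ≡ 9 (mod 15).

(←) This fails: take m = 12. Then 12² = 144 ≡ 9 (mod 15), yet 12 ≡ 12 (mod 15), not 3.

Only the forward implication holds.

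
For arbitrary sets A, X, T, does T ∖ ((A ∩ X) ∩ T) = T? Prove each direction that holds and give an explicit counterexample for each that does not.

The sets are not equal: only the forward inclusion holds.

(⊆) Let x ∈ T ∖ ((A ∩ X) ∩ T). Then either x ∈ T and x ∉ A, X; or x ∈ A ∩ T and x ∉ X; or x ∈ X ∩ T and x ∉ A. In each case x ∈ T, so T ∖ ((A ∩ X) ∩ T) ⊆ T.

(⊇) This inclusion fails. Take A = {1}, X = {1}, T = {1}; then 1 ∈ T but 1 ∉ T ∖ ((A ∩ X) ∩ T).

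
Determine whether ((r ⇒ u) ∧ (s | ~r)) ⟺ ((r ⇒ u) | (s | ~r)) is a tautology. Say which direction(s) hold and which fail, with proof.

Only the forward implication holds.

Forward direction. Assume the antecedent. If s is true, (r ⇒ u) | (s | ~r) reduces to true regardless of the other variables. If s is false, the antecedent forces (s = F, r = F, u = F) or (s = F, r = F, u = T), and (r ⇒ u) | (s | ~r) holds there. Either way (r ⇒ u) | (s | ~r) holds.

Converse. This fails. Under s = T, r = T, u = F, the left side is false but the right side is true.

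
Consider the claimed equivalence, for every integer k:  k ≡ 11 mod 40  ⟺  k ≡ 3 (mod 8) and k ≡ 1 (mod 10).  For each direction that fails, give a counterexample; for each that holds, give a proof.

The biconditional holds.

(←) If k ≡ 3 (mod 8) and k ≡ 1 (mod 10), then by the Chinese remainder theorem k ≡ 11 (mod 40). This is exactly k ≡ 11 (mod 40).

(→) Suppose k ≡ 11 (mod 40); write k = 40j + 11. Since 8 ∣ 40, reducing mod 8 gives k ≡ 11 ≡ 3 (mod 8); since 10 ∣ 40, reducing mod 10 gives k ≡ 11 ≡ 1 (mod 10).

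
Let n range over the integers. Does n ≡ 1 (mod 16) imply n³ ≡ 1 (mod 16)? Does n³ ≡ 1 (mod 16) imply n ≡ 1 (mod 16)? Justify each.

The biconditional holds.

(⇒) Suppose n ≡ 1 (mod 16). Write n = 16j + 1. Then (16j + 1)³ = 4096j³ + 768j² + 48j + 1 = 16(256j³ + 48j² + 3j) + 1, so n³ ≡ 1 (mod 16).

(⇐) Conversely, suppose n³ ≡ 1 (mod 16). The only residue r in {0, …, 15} with r³ ≡ 1 (mod 16) is r = 1, so n ≡ 1 (mod 16).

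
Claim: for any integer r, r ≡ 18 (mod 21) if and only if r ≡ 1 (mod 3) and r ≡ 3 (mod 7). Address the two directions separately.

Neither implication holds.

Forward direction. This fails: r = 18 gives 18 ≡ 18 (mod 21) but 18 ≡ 0 (mod 3), so the conjunction on the right does not hold.

Converse. This fails: r = 10 satisfies both congruences on the right (10 ≡ 1 mod 3 and 10 ≡ 3 mod 7) yet 10 ≡ 10 (mod 21), not 18.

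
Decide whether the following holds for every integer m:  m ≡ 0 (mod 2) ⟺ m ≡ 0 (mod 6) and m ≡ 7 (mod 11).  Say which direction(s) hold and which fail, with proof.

(←) If m ≡ 0 (mod 6) and m ≡ 7 (mod 11), then by the Chinese remainder theorem m ≡ 18 (mod 66). Since 18 ≡ 0 (mod 2) and 2 ∣ 66, we get m ≡ 0 (mod 2).

(→) This fails: m = 0 gives 0 ≡ 0 (mod 2) but 0 ≡ 0 (mod 11), so the conjunction on the right does not hold.

(⇒) fails; (⇐) holds.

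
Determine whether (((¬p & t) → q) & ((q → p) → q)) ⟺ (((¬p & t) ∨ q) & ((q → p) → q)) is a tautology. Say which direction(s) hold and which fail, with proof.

Both implications hold.

(⇒) Assume the antecedent. If p is true, the antecedent forces (p = T, t = F, q = T) or (p = T, t = T, q = T), and ((¬p & t) ∨ q) & ((q → p) → q) holds there. If p is false, the antecedent forces (p = F, t = F, q = T) or (p = F, t = T, q = T), and ((¬p & t) ∨ q) & ((q → p) → q) holds there. Either way ((¬p & t) ∨ q) & ((q → p) → q) holds.

(⇐) Assume the antecedent. If p is true, the antecedent forces (p = T, t = F, q = T) or (p = T, t = T, q = T), and ((¬p & t) → q) & ((q → p) → q) holds there. If p is false, the antecedent forces (p = F, t = F, q = T) or (p = F, t = T, q = T), and ((¬p & t) → q) & ((q → p) → q) holds there. Either way ((¬p & t) → q) & ((q → p) → q) holds.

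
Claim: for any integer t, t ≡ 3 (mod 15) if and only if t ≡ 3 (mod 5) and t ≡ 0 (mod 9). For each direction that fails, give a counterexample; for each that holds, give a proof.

The forward direction fails; the converse holds.

[⇒] This fails: t = 33 gives 33 ≡ 3 (mod 15) but 33 ≡ 6 (mod 9), so the conjunction on the right does not hold.

[⇐] Conversely, if t ≡ 3 (mod 5) and t ≡ 0 (mod 9), then by the Chinese remainder theorem t ≡ 18 (mod 45). Since 18 ≡ 3 (mod 15) and 15 ∣ 45, we get t ≡ 3 (mod 15).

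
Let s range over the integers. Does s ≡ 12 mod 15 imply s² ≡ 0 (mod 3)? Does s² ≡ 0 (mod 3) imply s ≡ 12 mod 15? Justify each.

(→) Suppose s ≡ 12 (mod 15). Then s² ≡ 12² = 144 (mod 15), and since 3 ∣ 15, also s² ≡ 0 (mod 3).

(←) This fails: take s = 0. Then 0² = 0 ≡ 0 (mod 3), yet 0 ≡ 0 (mod 15), not 12.

(⇒) holds; (⇐) fails.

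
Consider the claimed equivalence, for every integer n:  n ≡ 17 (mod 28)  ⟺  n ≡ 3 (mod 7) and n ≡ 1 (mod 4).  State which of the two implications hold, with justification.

Both directions hold.

(⟹) Suppose n ≡ 17 (mod 28); write n = 28j + 17. Since 7 ∣ 28, reducing mod 7 gives n ≡ 17 ≡ 3 (mod 7); since 4 ∣ 28, reducing mod 4 gives n ≡ 17 ≡ 1 (mod 4).

(⟸) Conversely, if n ≡ 3 (mod 7) and n ≡ 1 (mod 4), then by the Chinese remainder theorem n ≡ 17 (mod 28). This is exactly n ≡ 17 (mod 28).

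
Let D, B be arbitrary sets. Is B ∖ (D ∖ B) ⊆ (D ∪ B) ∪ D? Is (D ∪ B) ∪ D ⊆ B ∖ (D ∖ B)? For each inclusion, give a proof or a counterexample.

(⊆) holds; (⊇) fails.

Forward inclusion. Let x ∈ B ∖ (D ∖ B). Then either x ∈ B and x ∉ D; or x ∈ D ∩ B. In each case x ∈ (D ∪ B) ∪ D, so B ∖ (D ∖ B) ⊆ (D ∪ B) ∪ D.

Reverse inclusion. This inclusion fails. Take D = {1}, B = ∅; then 1 ∈ (D ∪ B) ∪ D but 1 ∉ B ∖ (D ∖ B).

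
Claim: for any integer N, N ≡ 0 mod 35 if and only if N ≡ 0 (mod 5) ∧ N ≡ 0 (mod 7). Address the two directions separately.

(←) If N ≡ 0 (mod 5) and N ≡ 0 (mod 7), then by the Chinese remainder theorem N ≡ 0 (mod 35). This is exactly N ≡ 0 (mod 35).

(→) Suppose N ≡ 0 (mod 35); write N = 35j + 0. Since 5 ∣ 35, reducing mod 5 gives N ≡ 0 (mod 5); since 7 ∣ 35, reducing mod 7 gives N ≡ 0 (mod 7).

Both directions hold.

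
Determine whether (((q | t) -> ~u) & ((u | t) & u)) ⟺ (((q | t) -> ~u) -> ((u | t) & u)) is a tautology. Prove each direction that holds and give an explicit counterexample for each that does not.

Only the forward direction holds.

(⟸) This fails. Under u = T, q = T, t = F, the left side is false but the right side is true.

(⟹) Assume the antecedent. If u is true, the consequent reduces to true regardless of the other variables. If u is false, the antecedent cannot hold. Either way the consequent holds.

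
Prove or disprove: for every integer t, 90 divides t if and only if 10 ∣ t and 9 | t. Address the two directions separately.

Equivalent; both directions hold.

(⟹) If 90 ∣ t, write t = 90q. Since 90 = 9·10, t = 10·(9q), so 10 ∣ t; and since 90 = 10·9, t = 9·(10q), so 9 ∣ t.

(⟸) Suppose 10 ∣ t and 9 ∣ t. Any common multiple of 10 and 9 is a multiple of their lcm; here gcd(10, 9) = 1, so lcm(10, 9) = 10·9 = 90, so 90 ∣ t.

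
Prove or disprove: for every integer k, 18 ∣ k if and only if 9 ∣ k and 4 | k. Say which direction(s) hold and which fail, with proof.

(⇒) This fails: take k = 18. Certainly 18 ∣ 18, but 4 ∤ 18.

(⇐) Suppose 9 ∣ k and 4 ∣ k. Any common multiple of 9 and 4 is a multiple of their lcm; here gcd(9, 4) = 1, so lcm(9, 4) = 9·4 = 36, so 36 ∣ k. Since 18 ∣ 36, it follows that 18 ∣ k.

Only the reverse direction holds.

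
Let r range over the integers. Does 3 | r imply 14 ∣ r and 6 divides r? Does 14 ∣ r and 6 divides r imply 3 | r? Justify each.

Not equivalent: only (⇐) holds.

(⟹) This fails: take r = 3. Certainly 3 ∣ 3, but 14 ∤ 3.

(⟸) Suppose 14 ∣ r and 6 ∣ r. Any common multiple of 14 and 6 is a multiple of their lcm; here lcm(14, 6) = 14·6/gcd(14, 6) = 84/2 = 42, so 42 ∣ r. Since 3 ∣ 42, it follows that 3 ∣ r.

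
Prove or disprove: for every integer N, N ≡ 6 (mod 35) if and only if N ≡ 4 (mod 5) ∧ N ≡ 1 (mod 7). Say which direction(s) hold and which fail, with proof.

Neither implication holds.

Forward direction. This fails: N = 6 gives 6 ≡ 6 (mod 35) but 6 ≡ 1 (mod 5), so the conjunction on the right does not hold.

Converse. This fails: N = 29 satisfies both congruences on the right (29 ≡ 4 mod 5 and 29 ≡ 1 mod 7) yet 29 ≡ 29 (mod 35), not 6.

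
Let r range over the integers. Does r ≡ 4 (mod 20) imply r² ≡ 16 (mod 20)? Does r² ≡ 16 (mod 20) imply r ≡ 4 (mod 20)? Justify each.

(⇒) Suppose r ≡ 4 (mod 20). Write r = 20j + 4. Then (20j + 4)² = 400j² + 160j + 16 = 20(20j² + 8j) + 16, so r² ≡ 16 (mod 20).

(⇐) This fails: take r = 6. Then 6² = 36 ≡ 16 (mod 20), yet 6 ≡ 6 (mod 20), not 4.

Only the forward implication holds.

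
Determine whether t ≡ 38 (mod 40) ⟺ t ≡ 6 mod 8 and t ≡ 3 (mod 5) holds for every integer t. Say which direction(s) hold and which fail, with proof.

Both implications hold.

[⇒] Suppose t ≡ 38 (mod 40); write t = 40j + 38. Since 8 ∣ 40, reducing mod 8 gives t ≡ 38 ≡ 6 (mod 8); since 5 ∣ 40, reducing mod 5 gives t ≡ 38 ≡ 3 (mod 5).

[⇐] Conversely, if t ≡ 6 (mod 8) and t ≡ 3 (mod 5), then by the Chinese remainder theorem t ≡ 38 (mod 40). This is exactly t ≡ 38 (mod 40).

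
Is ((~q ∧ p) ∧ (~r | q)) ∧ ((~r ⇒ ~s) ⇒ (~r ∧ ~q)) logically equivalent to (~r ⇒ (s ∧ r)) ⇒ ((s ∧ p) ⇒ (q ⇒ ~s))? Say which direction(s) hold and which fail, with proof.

(⇒) Assume the antecedent. If s is true, the antecedent forces (s = T, p = T, r = F, q = F), and the consequent holds there. If s is false, the consequent reduces to true regardless of the other variables. Either way the consequent holds.

(⇐) This fails. Under s = F, p = F, r = F, q = F, the left side is false but the right side is true.

Not equivalent: only (⇒) holds.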